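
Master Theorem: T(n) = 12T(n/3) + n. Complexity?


a=12, b=3, c=1. log_3(12)=2.262 > c=1. Case 1: O(n^log_b(a)) = O(n^2.262)
Complexity: O(n^2.262)


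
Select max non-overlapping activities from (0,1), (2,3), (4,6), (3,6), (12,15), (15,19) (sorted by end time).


Greedy: pick earliest-ending, then skip overlaps.
Selected (5 activities): [(0, 1), (2, 3), (4, 6), (12, 15), (15, 19)]


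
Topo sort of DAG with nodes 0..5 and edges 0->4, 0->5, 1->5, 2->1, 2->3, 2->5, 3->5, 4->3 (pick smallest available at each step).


Kahn's algorithm, process smallest node first
Order: [0, 2, 1, 4, 3, 5]


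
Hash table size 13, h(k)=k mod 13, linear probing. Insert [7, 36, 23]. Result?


Insertions: 7->slot 7; 36->slot 10; 23->slot 11
Table: [None, None, None, None, None, None, None, 7, None, None, 36, 23, None]


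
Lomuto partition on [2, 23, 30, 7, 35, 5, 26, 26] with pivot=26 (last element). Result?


Elements <= 26 go left of pivot.
Result: [2, 23, 7, 5, 26, 26, 35, 30], pivot at index 5


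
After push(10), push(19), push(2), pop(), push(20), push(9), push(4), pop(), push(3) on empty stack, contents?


push(10) -> [10]
push(19) -> [10, 19]
push(2) -> [10, 19, 2]
pop() returns 2 -> [10, 19]
push(20) -> [10, 19, 20]
push(9) -> [10, 19, 20, 9]
push(4) -> [10, 19, 20, 9, 4]
pop() returns 4 -> [10, 19, 20, 9]
push(3) -> [10, 19, 20, 9, 3]
Final stack (bottom to top): [10, 19, 20, 9, 3]


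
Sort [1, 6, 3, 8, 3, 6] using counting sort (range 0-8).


Count array: [0, 1, 0, 2, 0, 0, 2, 0, 1]
Reconstruct: [1, 3, 3, 6, 6, 8]


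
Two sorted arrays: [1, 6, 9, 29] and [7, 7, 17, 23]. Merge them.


Compare heads, take smaller each step.
Merged: [1, 6, 7, 7, 9, 17, 23, 29]


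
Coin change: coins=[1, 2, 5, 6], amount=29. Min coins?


dp[0]=0; dp[i]=1+min(dp[i-c] for c in coins)
...dp[24]=4, dp[25]=5, dp[26]=5, dp[27]=5, dp[28]=5, dp[29]=5
Minimum coins for 29 = 5


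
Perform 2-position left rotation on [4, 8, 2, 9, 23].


Left rotate by 2: [2, 9, 23, 4, 8]


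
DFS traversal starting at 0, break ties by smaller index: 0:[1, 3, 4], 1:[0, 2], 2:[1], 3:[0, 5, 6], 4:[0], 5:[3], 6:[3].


DFS stack-based: start with [0]
Visit order: [0, 1, 2, 3, 5, 6, 4]


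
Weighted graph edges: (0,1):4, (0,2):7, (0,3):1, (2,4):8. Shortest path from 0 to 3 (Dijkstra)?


Dijkstra from 0:
Distances: {0: 0, 1: 4, 2: 7, 3: 1, 4: 15}
Shortest distance to 3 = 1, path = [0, 3]


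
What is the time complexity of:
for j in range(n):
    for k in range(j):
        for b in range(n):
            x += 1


Per nesting level: O(n) * O(n) [triangular over j] * O(n) = O(n^3)
Complexity: O(n^3)


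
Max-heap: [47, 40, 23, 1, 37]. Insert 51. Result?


Append 51: [47, 40, 23, 1, 37, 51]
Bubble up: swap idx 5(51) with idx 2(23); swap idx 2(51) with idx 0(47)
Result: [51, 40, 47, 1, 37, 23]


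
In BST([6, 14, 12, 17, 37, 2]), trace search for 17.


BST root = 6
Search for 17: compare at each node
Path: [6, 14, 17]


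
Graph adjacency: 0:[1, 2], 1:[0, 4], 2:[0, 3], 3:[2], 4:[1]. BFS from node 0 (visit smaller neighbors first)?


BFS queue: start with [0]
Visit order: [0, 1, 2, 4, 3]


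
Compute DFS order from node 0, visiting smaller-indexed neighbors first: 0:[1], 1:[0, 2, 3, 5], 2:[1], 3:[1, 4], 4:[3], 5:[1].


DFS stack-based: start with [0]
Visit order: [0, 1, 2, 3, 4, 5]


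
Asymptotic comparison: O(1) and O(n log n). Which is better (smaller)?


constant grows slower than linearithmic
O(1) is asymptotically smaller; O(n log n) grows faster


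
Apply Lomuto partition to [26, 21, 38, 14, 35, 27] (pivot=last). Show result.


Elements <= 27 go left of pivot.
Result: [26, 21, 14, 27, 35, 38], pivot at index 3


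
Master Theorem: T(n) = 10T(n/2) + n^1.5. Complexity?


a=10, b=2, c=1.5. log_2(10)=3.322 > c=1.5. Case 1: O(n^log_b(a)) = O(n^3.322)
Complexity: O(n^3.322)


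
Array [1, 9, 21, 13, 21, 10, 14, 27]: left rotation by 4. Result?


Left rotate by 4: [21, 10, 14, 27, 1, 9, 21, 13]


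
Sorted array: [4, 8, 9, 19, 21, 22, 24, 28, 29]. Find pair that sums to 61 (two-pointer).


Two pointers: lo=0, hi=8
No pair sums to 61


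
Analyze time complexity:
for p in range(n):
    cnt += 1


Per nesting level: O(n) = O(n)
Complexity: O(n)


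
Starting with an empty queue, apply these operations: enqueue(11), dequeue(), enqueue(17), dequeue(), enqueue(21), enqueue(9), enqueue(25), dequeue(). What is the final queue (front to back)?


enqueue(11) -> [11]
dequeue() returns 11 -> []
enqueue(17) -> [17]
dequeue() returns 17 -> []
enqueue(21) -> [21]
enqueue(9) -> [21, 9]
enqueue(25) -> [21, 9, 25]
dequeue() returns 21 -> [9, 25]
Final queue (front to back): [9, 25]


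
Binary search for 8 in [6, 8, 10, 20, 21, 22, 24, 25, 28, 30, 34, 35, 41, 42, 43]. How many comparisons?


Search for 8:
[0,14] mid=7 arr[7]=25
[0,6] mid=3 arr[3]=20
[0,2] mid=1 arr[1]=8
Total: 3 comparisons


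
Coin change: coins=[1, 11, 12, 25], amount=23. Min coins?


dp[0]=0; dp[i]=1+min(dp[i-c] for c in coins)
...dp[18]=7, dp[19]=8, dp[20]=9, dp[21]=10, dp[22]=2, dp[23]=2
Minimum coins for 23 = 2


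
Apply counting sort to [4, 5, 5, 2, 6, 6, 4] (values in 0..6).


Count array: [0, 0, 1, 0, 2, 2, 2]
Reconstruct: [2, 4, 4, 5, 5, 6, 6]


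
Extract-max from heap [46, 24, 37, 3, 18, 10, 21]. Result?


Max = 46
Replace root with last, heapify down
Resulting heap: [37, 24, 21, 3, 18, 10]


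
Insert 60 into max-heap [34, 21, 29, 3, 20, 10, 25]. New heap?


Append 60: [34, 21, 29, 3, 20, 10, 25, 60]
Bubble up: swap idx 7(60) with idx 3(3); swap idx 3(60) with idx 1(21); swap idx 1(60) with idx 0(34)
Result: [60, 34, 29, 21, 20, 10, 25, 3]


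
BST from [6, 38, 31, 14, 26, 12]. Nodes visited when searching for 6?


BST root = 6
Search for 6: compare at each node
Path: [6]


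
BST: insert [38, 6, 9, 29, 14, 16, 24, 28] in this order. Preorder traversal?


Root = 38; build tree by BST insertion.
Preorder traversal: [38, 6, 9, 29, 14, 16, 24, 28]


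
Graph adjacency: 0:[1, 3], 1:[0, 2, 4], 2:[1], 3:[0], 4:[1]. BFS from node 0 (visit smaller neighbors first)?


BFS queue: start with [0]
Visit order: [0, 1, 3, 2, 4]


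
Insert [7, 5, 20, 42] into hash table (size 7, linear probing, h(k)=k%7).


Insertions: 7->slot 0; 5->slot 5; 20->slot 6; 42->slot 1
Table: [7, 42, None, None, None, 5, 20]


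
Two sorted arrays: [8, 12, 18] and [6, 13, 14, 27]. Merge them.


Compare heads, take smaller each step.
Merged: [6, 8, 12, 13, 14, 18, 27]


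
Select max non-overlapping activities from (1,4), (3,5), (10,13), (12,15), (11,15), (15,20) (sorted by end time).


Greedy: pick earliest-ending, then skip overlaps.
Selected (3 activities): [(1, 4), (10, 13), (15, 20)]


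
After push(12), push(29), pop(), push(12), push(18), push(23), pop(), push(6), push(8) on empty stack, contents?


push(12) -> [12]
push(29) -> [12, 29]
pop() returns 29 -> [12]
push(12) -> [12, 12]
push(18) -> [12, 12, 18]
push(23) -> [12, 12, 18, 23]
pop() returns 23 -> [12, 12, 18]
push(6) -> [12, 12, 18, 6]
push(8) -> [12, 12, 18, 6, 8]
Final stack (bottom to top): [12, 12, 18, 6, 8]


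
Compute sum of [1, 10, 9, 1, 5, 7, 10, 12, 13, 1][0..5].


Prefix sums: [0, 1, 11, 20, 21, 26, 33, 43, 55, 68, 69]
Sum[0..5] = prefix[6] - prefix[0] = 33 - 0 = 33


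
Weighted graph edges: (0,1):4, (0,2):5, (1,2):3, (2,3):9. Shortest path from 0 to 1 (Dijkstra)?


Dijkstra from 0:
Distances: {0: 0, 1: 4, 2: 5, 3: 14}
Shortest distance to 1 = 4, path = [0, 1]


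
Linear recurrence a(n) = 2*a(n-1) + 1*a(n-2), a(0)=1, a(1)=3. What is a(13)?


Build bottom-up:
...a(11)=19601, a(12)=47321, a(13)=2*47321+1*19601=114243


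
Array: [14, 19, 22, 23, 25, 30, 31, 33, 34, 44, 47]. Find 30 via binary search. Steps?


Search for 30:
[0,10] mid=5 arr[5]=30
Total: 1 comparisons


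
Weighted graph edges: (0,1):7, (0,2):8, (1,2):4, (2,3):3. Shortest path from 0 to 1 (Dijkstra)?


Dijkstra from 0:
Distances: {0: 0, 1: 7, 2: 8, 3: 11}
Shortest distance to 1 = 7, path = [0, 1]


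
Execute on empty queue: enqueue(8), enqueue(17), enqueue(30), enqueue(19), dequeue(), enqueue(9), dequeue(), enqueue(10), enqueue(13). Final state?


enqueue(8) -> [8]
enqueue(17) -> [8, 17]
enqueue(30) -> [8, 17, 30]
enqueue(19) -> [8, 17, 30, 19]
dequeue() returns 8 -> [17, 30, 19]
enqueue(9) -> [17, 30, 19, 9]
dequeue() returns 17 -> [30, 19, 9]
enqueue(10) -> [30, 19, 9, 10]
enqueue(13) -> [30, 19, 9, 10, 13]
Final queue (front to back): [30, 19, 9, 10, 13]


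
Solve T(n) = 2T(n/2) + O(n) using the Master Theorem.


a=2, b=2, c=1. log_2(2)=1 = c=1. Case 2: O(n^c log n) = O(n log n)
Complexity: O(n log n)


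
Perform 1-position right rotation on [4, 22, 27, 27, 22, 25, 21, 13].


Right rotate by 1: [13, 4, 22, 27, 27, 22, 25, 21]


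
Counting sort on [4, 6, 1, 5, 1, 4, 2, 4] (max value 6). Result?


Count array: [0, 2, 1, 0, 3, 1, 1]
Reconstruct: [1, 1, 2, 4, 4, 4, 5, 6]


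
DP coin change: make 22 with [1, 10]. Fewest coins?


dp[0]=0; dp[i]=1+min(dp[i-c] for c in coins)
...dp[17]=8, dp[18]=9, dp[19]=10, dp[20]=2, dp[21]=3, dp[22]=4
Minimum coins for 22 = 4


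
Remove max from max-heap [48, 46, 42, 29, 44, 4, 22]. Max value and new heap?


Max = 48
Replace root with last, heapify down
Resulting heap: [46, 44, 42, 29, 22, 4]


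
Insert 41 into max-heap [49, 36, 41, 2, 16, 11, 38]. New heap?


Append 41: [49, 36, 41, 2, 16, 11, 38, 41]
Bubble up: swap idx 7(41) with idx 3(2); swap idx 3(41) with idx 1(36)
Result: [49, 41, 41, 36, 16, 11, 38, 2]


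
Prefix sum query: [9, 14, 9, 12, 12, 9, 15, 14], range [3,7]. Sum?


Prefix sums: [0, 9, 23, 32, 44, 56, 65, 80, 94]
Sum[3..7] = prefix[8] - prefix[3] = 94 - 32 = 62


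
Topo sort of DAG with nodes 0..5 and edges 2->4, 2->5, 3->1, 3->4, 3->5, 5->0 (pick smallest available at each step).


Kahn's algorithm, process smallest node first
Order: [2, 3, 1, 4, 5, 0]


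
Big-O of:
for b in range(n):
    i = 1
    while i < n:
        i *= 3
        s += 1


Per nesting level: O(n) * O(log n) = O(n log n)
Complexity: O(n log n)


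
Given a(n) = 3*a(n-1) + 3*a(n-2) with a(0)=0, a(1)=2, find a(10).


Build bottom-up:
...a(8)=18630, a(9)=70632, a(10)=3*70632+3*18630=267786


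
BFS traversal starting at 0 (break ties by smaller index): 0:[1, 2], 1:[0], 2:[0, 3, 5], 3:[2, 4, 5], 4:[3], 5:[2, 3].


BFS queue: start with [0]
Visit order: [0, 1, 2, 3, 5, 4]


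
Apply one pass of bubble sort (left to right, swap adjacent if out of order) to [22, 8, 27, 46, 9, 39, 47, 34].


After one pass: [8, 22, 27, 9, 39, 46, 34, 47]


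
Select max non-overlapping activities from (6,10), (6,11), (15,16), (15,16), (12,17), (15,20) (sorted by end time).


Greedy: pick earliest-ending, then skip overlaps.
Selected (2 activities): [(6, 10), (15, 16)]


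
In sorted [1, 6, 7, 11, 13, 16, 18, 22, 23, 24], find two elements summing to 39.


Two pointers: lo=0, hi=9
Found pair: (16, 23) summing to 39


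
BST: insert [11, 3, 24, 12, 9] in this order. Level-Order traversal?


Root = 11; build tree by BST insertion.
Level-Order traversal: [11, 3, 24, 9, 12]


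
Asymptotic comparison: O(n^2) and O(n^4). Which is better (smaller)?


quadratic grows slower than quartic
O(n^2) is asymptotically smaller; O(n^4) grows faster


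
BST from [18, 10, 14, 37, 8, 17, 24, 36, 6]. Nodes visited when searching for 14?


BST root = 18
Search for 14: compare at each node
Path: [18, 10, 14]


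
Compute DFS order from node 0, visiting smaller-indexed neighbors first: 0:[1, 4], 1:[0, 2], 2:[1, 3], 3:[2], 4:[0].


DFS stack-based: start with [0]
Visit order: [0, 1, 2, 3, 4]


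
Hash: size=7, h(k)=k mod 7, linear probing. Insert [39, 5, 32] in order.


Insertions: 39->slot 4; 5->slot 5; 32->slot 6
Table: [None, None, None, None, 39, 5, 32]


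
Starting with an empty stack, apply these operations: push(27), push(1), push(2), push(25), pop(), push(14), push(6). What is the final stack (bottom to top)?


push(27) -> [27]
push(1) -> [27, 1]
push(2) -> [27, 1, 2]
push(25) -> [27, 1, 2, 25]
pop() returns 25 -> [27, 1, 2]
push(14) -> [27, 1, 2, 14]
push(6) -> [27, 1, 2, 14, 6]
Final stack (bottom to top): [27, 1, 2, 14, 6]


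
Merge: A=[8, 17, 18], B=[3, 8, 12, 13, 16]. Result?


Compare heads, take smaller each step.
Merged: [3, 8, 8, 12, 13, 16, 17, 18]


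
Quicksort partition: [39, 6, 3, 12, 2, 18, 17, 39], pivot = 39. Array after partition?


Elements <= 39 go left of pivot.
Result: [39, 6, 3, 12, 2, 18, 17, 39], pivot at index 7


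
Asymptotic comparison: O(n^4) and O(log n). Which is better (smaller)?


logarithmic grows slower than quartic
O(log n) is asymptotically smaller; O(n^4) grows faster


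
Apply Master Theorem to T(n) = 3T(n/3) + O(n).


a=3, b=3, c=1. log_3(3)=1 = c=1. Case 2: O(n^c log n) = O(n log n)
Complexity: O(n log n)


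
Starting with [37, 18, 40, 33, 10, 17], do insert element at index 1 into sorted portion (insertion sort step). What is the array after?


After one pass: [18, 37, 40, 33, 10, 17]


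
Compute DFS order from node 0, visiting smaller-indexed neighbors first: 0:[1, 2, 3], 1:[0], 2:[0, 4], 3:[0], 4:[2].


DFS stack-based: start with [0]
Visit order: [0, 1, 2, 4, 3]


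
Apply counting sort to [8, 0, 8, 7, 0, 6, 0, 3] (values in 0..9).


Count array: [3, 0, 0, 1, 0, 0, 1, 1, 2, 0]
Reconstruct: [0, 0, 0, 3, 6, 7, 8, 8]


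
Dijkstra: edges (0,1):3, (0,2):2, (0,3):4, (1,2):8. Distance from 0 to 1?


Dijkstra from 0:
Distances: {0: 0, 1: 3, 2: 2, 3: 4}
Shortest distance to 1 = 3, path = [0, 1]


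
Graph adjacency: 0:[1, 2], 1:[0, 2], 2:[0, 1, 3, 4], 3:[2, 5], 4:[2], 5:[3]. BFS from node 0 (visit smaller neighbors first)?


BFS queue: start with [0]
Visit order: [0, 1, 2, 3, 4, 5]


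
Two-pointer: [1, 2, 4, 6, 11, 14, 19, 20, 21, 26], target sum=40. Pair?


Two pointers: lo=0, hi=9
Found pair: (14, 26) summing to 40


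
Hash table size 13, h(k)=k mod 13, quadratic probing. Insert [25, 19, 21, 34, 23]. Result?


Insertions: 25->slot 12; 19->slot 6; 21->slot 8; 34->slot 9; 23->slot 10
Table: [None, None, None, None, None, None, 19, None, 21, 34, 23, None, 25]


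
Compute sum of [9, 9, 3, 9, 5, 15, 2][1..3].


Prefix sums: [0, 9, 18, 21, 30, 35, 50, 52]
Sum[1..3] = prefix[4] - prefix[1] = 30 - 9 = 21


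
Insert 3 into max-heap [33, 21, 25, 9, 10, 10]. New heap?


Append 3: [33, 21, 25, 9, 10, 10, 3]
Bubble up: no swaps needed
Result: [33, 21, 25, 9, 10, 10, 3]


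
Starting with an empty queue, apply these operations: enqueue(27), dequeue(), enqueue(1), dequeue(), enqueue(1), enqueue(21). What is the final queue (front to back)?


enqueue(27) -> [27]
dequeue() returns 27 -> []
enqueue(1) -> [1]
dequeue() returns 1 -> []
enqueue(1) -> [1]
enqueue(21) -> [1, 21]
Final queue (front to back): [1, 21]


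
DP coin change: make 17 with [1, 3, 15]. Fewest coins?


dp[0]=0; dp[i]=1+min(dp[i-c] for c in coins)
...dp[12]=4, dp[13]=5, dp[14]=6, dp[15]=1, dp[16]=2, dp[17]=3
Minimum coins for 17 = 3


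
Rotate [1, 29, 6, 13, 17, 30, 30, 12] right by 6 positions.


Right rotate by 6: [6, 13, 17, 30, 30, 12, 1, 29]


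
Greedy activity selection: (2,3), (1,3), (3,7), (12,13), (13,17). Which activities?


Greedy: pick earliest-ending, then skip overlaps.
Selected (4 activities): [(2, 3), (3, 7), (12, 13), (13, 17)]


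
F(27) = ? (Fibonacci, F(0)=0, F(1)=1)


F(n)=F(n-1)+F(n-2)
...F(25)=75025, F(26)=121393, F(27)=196418


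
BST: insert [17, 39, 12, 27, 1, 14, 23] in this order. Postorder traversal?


Root = 17; build tree by BST insertion.
Postorder traversal: [1, 14, 12, 23, 27, 39, 17]


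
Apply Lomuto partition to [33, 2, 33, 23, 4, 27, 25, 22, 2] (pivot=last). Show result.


Elements <= 2 go left of pivot.
Result: [2, 2, 33, 23, 4, 27, 25, 22, 33], pivot at index 1


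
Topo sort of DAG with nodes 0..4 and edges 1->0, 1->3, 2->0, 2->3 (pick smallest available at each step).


Kahn's algorithm, process smallest node first
Order: [1, 2, 0, 3, 4]


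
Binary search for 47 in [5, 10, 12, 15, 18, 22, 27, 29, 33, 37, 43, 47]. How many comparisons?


Search for 47:
[0,11] mid=5 arr[5]=22
[6,11] mid=8 arr[8]=33
[9,11] mid=10 arr[10]=43
[11,11] mid=11 arr[11]=47
Total: 4 comparisons


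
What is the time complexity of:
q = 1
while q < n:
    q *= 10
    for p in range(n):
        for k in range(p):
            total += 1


Per nesting level: O(log n) * O(n) * O(n) [triangular over p] = O(n^2 log n)
Complexity: O(n^2 log n)


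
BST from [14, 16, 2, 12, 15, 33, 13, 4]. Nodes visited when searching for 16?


BST root = 14
Search for 16: compare at each node
Path: [14, 16]


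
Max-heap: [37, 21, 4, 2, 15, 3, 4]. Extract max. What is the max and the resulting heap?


Max = 37
Replace root with last, heapify down
Resulting heap: [21, 15, 4, 2, 4, 3]


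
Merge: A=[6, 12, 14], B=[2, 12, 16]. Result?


Compare heads, take smaller each step.
Merged: [2, 6, 12, 12, 14, 16]


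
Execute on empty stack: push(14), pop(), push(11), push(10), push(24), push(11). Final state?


push(14) -> [14]
pop() returns 14 -> []
push(11) -> [11]
push(10) -> [11, 10]
push(24) -> [11, 10, 24]
push(11) -> [11, 10, 24, 11]
Final stack (bottom to top): [11, 10, 24, 11]


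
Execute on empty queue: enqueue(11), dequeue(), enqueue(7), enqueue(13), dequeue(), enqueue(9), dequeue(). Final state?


enqueue(11) -> [11]
dequeue() returns 11 -> []
enqueue(7) -> [7]
enqueue(13) -> [7, 13]
dequeue() returns 7 -> [13]
enqueue(9) -> [13, 9]
dequeue() returns 13 -> [9]
Final queue (front to back): [9]


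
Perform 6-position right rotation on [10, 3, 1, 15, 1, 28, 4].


Right rotate by 6: [3, 1, 15, 1, 28, 4, 10]


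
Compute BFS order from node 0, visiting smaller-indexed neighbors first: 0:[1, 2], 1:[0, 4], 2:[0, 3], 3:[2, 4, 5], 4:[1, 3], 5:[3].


BFS queue: start with [0]
Visit order: [0, 1, 2, 4, 3, 5]


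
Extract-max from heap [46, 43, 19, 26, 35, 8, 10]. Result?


Max = 46
Replace root with last, heapify down
Resulting heap: [43, 35, 19, 26, 10, 8]


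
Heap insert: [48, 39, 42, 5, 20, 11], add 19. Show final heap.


Append 19: [48, 39, 42, 5, 20, 11, 19]
Bubble up: no swaps needed
Result: [48, 39, 42, 5, 20, 11, 19]


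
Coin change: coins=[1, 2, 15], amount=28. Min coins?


dp[0]=0; dp[i]=1+min(dp[i-c] for c in coins)
...dp[23]=5, dp[24]=6, dp[25]=6, dp[26]=7, dp[27]=7, dp[28]=8
Minimum coins for 28 = 8


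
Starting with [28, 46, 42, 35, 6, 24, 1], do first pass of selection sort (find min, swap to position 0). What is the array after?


After one pass: [1, 46, 42, 35, 6, 24, 28]


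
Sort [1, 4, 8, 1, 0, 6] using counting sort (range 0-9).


Count array: [1, 2, 0, 0, 1, 0, 1, 0, 1, 0]
Reconstruct: [0, 1, 1, 4, 6, 8]


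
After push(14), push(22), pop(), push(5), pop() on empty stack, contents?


push(14) -> [14]
push(22) -> [14, 22]
pop() returns 22 -> [14]
push(5) -> [14, 5]
pop() returns 5 -> [14]
Final stack (bottom to top): [14]


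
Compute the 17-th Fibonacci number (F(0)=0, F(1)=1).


F(n)=F(n-1)+F(n-2)
...F(15)=610, F(16)=987, F(17)=1597


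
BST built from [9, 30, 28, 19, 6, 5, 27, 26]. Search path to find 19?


BST root = 9
Search for 19: compare at each node
Path: [9, 30, 28, 19]


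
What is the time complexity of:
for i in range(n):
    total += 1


Per nesting level: O(n) = O(n)
Complexity: O(n)


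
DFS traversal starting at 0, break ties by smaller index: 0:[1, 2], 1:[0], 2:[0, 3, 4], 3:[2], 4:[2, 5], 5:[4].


DFS stack-based: start with [0]
Visit order: [0, 1, 2, 3, 4, 5]


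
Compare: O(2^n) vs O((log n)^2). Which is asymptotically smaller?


polylogarithmic grows slower than exponential
O((log n)^2) is asymptotically smaller; O(2^n) grows faster


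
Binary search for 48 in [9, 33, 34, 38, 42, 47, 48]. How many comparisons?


Search for 48:
[0,6] mid=3 arr[3]=38
[4,6] mid=5 arr[5]=47
[6,6] mid=6 arr[6]=48
Total: 3 comparisons


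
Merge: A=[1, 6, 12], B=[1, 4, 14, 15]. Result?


Compare heads, take smaller each step.
Merged: [1, 1, 4, 6, 12, 14, 15]


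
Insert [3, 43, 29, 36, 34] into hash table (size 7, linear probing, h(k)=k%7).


Insertions: 3->slot 3; 43->slot 1; 29->slot 2; 36->slot 4; 34->slot 6
Table: [None, 43, 29, 3, 36, None, 34]


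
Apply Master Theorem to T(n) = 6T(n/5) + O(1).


a=6, b=5, c=0. log_5(6)=1.113 > c=0. Case 1: O(n^log_b(a)) = O(n^1.113)
Complexity: O(n^1.113)


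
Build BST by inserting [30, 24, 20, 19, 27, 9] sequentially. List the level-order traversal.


Root = 30; build tree by BST insertion.
Level-Order traversal: [30, 24, 20, 27, 19, 9]


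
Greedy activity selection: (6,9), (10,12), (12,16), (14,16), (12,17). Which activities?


Greedy: pick earliest-ending, then skip overlaps.
Selected (3 activities): [(6, 9), (10, 12), (12, 16)]


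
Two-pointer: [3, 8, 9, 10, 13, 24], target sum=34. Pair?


Two pointers: lo=0, hi=5
Found pair: (10, 24) summing to 34


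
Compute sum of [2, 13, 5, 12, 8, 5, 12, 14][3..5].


Prefix sums: [0, 2, 15, 20, 32, 40, 45, 57, 71]
Sum[3..5] = prefix[6] - prefix[3] = 45 - 20 = 25


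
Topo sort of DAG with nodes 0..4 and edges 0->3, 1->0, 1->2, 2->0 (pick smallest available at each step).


Kahn's algorithm, process smallest node first
Order: [1, 2, 0, 3, 4]


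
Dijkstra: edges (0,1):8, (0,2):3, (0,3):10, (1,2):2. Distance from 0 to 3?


Dijkstra from 0:
Distances: {0: 0, 1: 5, 2: 3, 3: 10}
Shortest distance to 3 = 10, path = [0, 3]


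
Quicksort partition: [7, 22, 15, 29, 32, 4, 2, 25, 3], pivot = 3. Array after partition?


Elements <= 3 go left of pivot.
Result: [2, 3, 15, 29, 32, 4, 7, 25, 22], pivot at index 1


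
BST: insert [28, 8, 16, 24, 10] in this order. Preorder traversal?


Root = 28; build tree by BST insertion.
Preorder traversal: [28, 8, 16, 10, 24]


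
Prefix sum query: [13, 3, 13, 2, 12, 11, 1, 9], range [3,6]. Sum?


Prefix sums: [0, 13, 16, 29, 31, 43, 54, 55, 64]
Sum[3..6] = prefix[7] - prefix[3] = 55 - 29 = 26


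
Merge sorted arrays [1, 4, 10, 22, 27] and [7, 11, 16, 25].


Compare heads, take smaller each step.
Merged: [1, 4, 7, 10, 11, 16, 22, 25, 27]


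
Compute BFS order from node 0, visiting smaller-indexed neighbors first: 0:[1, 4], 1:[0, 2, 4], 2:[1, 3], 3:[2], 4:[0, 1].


BFS queue: start with [0]
Visit order: [0, 1, 4, 2, 3]


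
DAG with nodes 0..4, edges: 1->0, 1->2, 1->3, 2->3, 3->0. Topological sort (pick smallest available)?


Kahn's algorithm, process smallest node first
Order: [1, 2, 3, 0, 4]


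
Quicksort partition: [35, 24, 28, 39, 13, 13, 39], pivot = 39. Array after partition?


Elements <= 39 go left of pivot.
Result: [35, 24, 28, 39, 13, 13, 39], pivot at index 6


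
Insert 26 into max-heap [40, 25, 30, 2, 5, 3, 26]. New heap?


Append 26: [40, 25, 30, 2, 5, 3, 26, 26]
Bubble up: swap idx 7(26) with idx 3(2); swap idx 3(26) with idx 1(25)
Result: [40, 26, 30, 25, 5, 3, 26, 2]


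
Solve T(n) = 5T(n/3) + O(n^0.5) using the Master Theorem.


a=5, b=3, c=0.5. log_3(5)=1.465 > c=0.5. Case 1: O(n^log_b(a)) = O(n^1.465)
Complexity: O(n^1.465)


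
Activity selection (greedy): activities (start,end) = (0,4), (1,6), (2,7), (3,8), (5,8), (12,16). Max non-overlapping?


Greedy: pick earliest-ending, then skip overlaps.
Selected (3 activities): [(0, 4), (5, 8), (12, 16)]


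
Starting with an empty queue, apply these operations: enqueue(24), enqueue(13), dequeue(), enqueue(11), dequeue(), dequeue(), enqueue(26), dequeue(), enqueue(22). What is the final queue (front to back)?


enqueue(24) -> [24]
enqueue(13) -> [24, 13]
dequeue() returns 24 -> [13]
enqueue(11) -> [13, 11]
dequeue() returns 13 -> [11]
dequeue() returns 11 -> []
enqueue(26) -> [26]
dequeue() returns 26 -> []
enqueue(22) -> [22]
Final queue (front to back): [22]


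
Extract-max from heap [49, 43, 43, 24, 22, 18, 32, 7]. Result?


Max = 49
Replace root with last, heapify down
Resulting heap: [43, 24, 43, 7, 22, 18, 32]


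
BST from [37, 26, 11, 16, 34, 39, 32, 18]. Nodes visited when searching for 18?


BST root = 37
Search for 18: compare at each node
Path: [37, 26, 11, 16, 18]


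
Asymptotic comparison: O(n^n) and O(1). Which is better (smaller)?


constant grows slower than n^n
O(1) is asymptotically smaller; O(n^n) grows faster


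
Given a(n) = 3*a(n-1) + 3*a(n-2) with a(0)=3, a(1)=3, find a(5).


Build bottom-up:
...a(3)=63, a(4)=243, a(5)=3*243+3*63=918


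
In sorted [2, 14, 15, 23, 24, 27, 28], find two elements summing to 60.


Two pointers: lo=0, hi=6
No pair sums to 60


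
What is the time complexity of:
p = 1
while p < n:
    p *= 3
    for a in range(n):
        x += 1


Per nesting level: O(log n) * O(n) = O(n log n)
Complexity: O(n log n)


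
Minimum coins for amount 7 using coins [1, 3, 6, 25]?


dp[0]=0; dp[i]=1+min(dp[i-c] for c in coins)
...dp[2]=2, dp[3]=1, dp[4]=2, dp[5]=3, dp[6]=1, dp[7]=2
Minimum coins for 7 = 2


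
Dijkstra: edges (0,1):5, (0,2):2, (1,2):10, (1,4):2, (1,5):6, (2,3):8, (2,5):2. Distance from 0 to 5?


Dijkstra from 0:
Distances: {0: 0, 1: 5, 2: 2, 3: 10, 4: 7, 5: 4}
Shortest distance to 5 = 4, path = [0, 2, 5]


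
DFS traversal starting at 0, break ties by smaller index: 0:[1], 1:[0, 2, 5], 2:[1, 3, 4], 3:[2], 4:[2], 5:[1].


DFS stack-based: start with [0]
Visit order: [0, 1, 2, 3, 4, 5]


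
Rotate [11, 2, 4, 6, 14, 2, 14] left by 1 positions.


Left rotate by 1: [2, 4, 6, 14, 2, 14, 11]


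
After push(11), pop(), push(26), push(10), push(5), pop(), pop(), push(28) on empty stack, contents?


push(11) -> [11]
pop() returns 11 -> []
push(26) -> [26]
push(10) -> [26, 10]
push(5) -> [26, 10, 5]
pop() returns 5 -> [26, 10]
pop() returns 10 -> [26]
push(28) -> [26, 28]
Final stack (bottom to top): [26, 28]


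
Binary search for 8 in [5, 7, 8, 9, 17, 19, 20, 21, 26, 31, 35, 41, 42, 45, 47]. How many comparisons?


Search for 8:
[0,14] mid=7 arr[7]=21
[0,6] mid=3 arr[3]=9
[0,2] mid=1 arr[1]=7
[2,2] mid=2 arr[2]=8
Total: 4 comparisons


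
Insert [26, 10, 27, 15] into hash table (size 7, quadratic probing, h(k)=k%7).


Insertions: 26->slot 5; 10->slot 3; 27->slot 6; 15->slot 1
Table: [None, 15, None, 10, None, 26, 27]


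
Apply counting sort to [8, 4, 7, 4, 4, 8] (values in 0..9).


Count array: [0, 0, 0, 0, 3, 0, 0, 1, 2, 0]
Reconstruct: [4, 4, 4, 7, 8, 8]


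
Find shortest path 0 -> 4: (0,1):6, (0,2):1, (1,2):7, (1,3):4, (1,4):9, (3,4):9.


Dijkstra from 0:
Distances: {0: 0, 1: 6, 2: 1, 3: 10, 4: 15}
Shortest distance to 4 = 15, path = [0, 1, 4]


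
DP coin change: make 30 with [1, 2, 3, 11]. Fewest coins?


dp[0]=0; dp[i]=1+min(dp[i-c] for c in coins)
...dp[25]=3, dp[26]=4, dp[27]=4, dp[28]=4, dp[29]=5, dp[30]=5
Minimum coins for 30 = 5


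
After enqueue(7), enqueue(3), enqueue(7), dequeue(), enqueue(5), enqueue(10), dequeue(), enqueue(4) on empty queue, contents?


enqueue(7) -> [7]
enqueue(3) -> [7, 3]
enqueue(7) -> [7, 3, 7]
dequeue() returns 7 -> [3, 7]
enqueue(5) -> [3, 7, 5]
enqueue(10) -> [3, 7, 5, 10]
dequeue() returns 3 -> [7, 5, 10]
enqueue(4) -> [7, 5, 10, 4]
Final queue (front to back): [7, 5, 10, 4]


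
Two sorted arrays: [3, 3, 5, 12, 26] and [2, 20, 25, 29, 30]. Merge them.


Compare heads, take smaller each step.
Merged: [2, 3, 3, 5, 12, 20, 25, 26, 29, 30]


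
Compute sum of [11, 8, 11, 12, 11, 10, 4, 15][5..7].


Prefix sums: [0, 11, 19, 30, 42, 53, 63, 67, 82]
Sum[5..7] = prefix[8] - prefix[5] = 82 - 53 = 29


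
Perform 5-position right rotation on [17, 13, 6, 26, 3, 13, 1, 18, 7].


Right rotate by 5: [3, 13, 1, 18, 7, 17, 13, 6, 26]


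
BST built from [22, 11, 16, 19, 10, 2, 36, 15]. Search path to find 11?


BST root = 22
Search for 11: compare at each node
Path: [22, 11]


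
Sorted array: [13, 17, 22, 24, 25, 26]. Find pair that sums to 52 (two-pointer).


Two pointers: lo=0, hi=5
No pair sums to 52


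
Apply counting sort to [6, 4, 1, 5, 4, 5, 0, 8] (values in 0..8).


Count array: [1, 1, 0, 0, 2, 2, 1, 0, 1]
Reconstruct: [0, 1, 4, 4, 5, 5, 6, 8]


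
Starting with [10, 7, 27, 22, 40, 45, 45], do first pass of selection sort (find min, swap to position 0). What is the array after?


After one pass: [7, 10, 27, 22, 40, 45, 45]


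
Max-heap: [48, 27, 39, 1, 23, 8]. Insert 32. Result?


Append 32: [48, 27, 39, 1, 23, 8, 32]
Bubble up: no swaps needed
Result: [48, 27, 39, 1, 23, 8, 32]


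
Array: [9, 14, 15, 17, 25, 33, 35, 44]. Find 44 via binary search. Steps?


Search for 44:
[0,7] mid=3 arr[3]=17
[4,7] mid=5 arr[5]=33
[6,7] mid=6 arr[6]=35
[7,7] mid=7 arr[7]=44
Total: 4 comparisons


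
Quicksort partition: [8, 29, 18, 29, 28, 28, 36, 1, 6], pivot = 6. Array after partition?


Elements <= 6 go left of pivot.
Result: [1, 6, 18, 29, 28, 28, 36, 8, 29], pivot at index 1


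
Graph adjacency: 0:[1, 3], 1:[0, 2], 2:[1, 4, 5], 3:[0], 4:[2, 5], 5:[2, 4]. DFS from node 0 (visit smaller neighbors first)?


DFS stack-based: start with [0]
Visit order: [0, 1, 2, 4, 5, 3]


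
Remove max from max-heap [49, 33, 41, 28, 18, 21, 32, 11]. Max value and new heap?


Max = 49
Replace root with last, heapify down
Resulting heap: [41, 33, 32, 28, 18, 21, 11]


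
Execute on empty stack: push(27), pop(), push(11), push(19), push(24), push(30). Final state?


push(27) -> [27]
pop() returns 27 -> []
push(11) -> [11]
push(19) -> [11, 19]
push(24) -> [11, 19, 24]
push(30) -> [11, 19, 24, 30]
Final stack (bottom to top): [11, 19, 24, 30]


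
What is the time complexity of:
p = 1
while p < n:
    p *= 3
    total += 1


Per nesting level: O(log n) = O(log n)
Complexity: O(log n)


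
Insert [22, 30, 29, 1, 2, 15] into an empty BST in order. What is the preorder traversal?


Root = 22; build tree by BST insertion.
Preorder traversal: [22, 1, 2, 15, 30, 29]


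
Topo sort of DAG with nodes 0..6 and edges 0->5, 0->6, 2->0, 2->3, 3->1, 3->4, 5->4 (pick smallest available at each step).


Kahn's algorithm, process smallest node first
Order: [2, 0, 3, 1, 5, 4, 6]


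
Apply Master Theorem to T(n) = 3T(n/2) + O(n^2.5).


a=3, b=2, c=2.5. log_2(3)=1.585 < c=2.5. Case 3: O(n^c) = O(n^2.500)
Complexity: O(n^2.500)


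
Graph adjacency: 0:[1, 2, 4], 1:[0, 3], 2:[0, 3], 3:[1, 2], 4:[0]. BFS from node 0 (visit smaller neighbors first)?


BFS queue: start with [0]
Visit order: [0, 1, 2, 4, 3]


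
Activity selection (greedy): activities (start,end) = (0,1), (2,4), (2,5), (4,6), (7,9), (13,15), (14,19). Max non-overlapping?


Greedy: pick earliest-ending, then skip overlaps.
Selected (5 activities): [(0, 1), (2, 4), (4, 6), (7, 9), (13, 15)]


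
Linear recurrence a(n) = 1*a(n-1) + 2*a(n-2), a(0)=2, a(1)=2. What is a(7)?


Build bottom-up:
...a(5)=42, a(6)=86, a(7)=1*86+2*42=170


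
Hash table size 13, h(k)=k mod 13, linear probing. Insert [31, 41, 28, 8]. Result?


Insertions: 31->slot 5; 41->slot 2; 28->slot 3; 8->slot 8
Table: [None, None, 41, 28, None, 31, None, None, 8, None, None, None, None]


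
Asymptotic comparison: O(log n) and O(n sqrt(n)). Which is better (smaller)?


logarithmic grows slower than n^1.5
O(log n) is asymptotically smaller; O(n sqrt(n)) grows faster


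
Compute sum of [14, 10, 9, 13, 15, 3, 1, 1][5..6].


Prefix sums: [0, 14, 24, 33, 46, 61, 64, 65, 66]
Sum[5..6] = prefix[7] - prefix[5] = 65 - 61 = 4


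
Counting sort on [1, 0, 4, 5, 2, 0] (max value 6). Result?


Count array: [2, 1, 1, 0, 1, 1, 0]
Reconstruct: [0, 0, 1, 2, 4, 5]


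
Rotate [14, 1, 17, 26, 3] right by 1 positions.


Right rotate by 1: [3, 14, 1, 17, 26]


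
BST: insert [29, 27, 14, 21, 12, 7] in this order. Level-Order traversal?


Root = 29; build tree by BST insertion.
Level-Order traversal: [29, 27, 14, 12, 21, 7]


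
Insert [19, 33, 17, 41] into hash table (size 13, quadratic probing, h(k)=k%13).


Insertions: 19->slot 6; 33->slot 7; 17->slot 4; 41->slot 2
Table: [None, None, 41, None, 17, None, 19, 33, None, None, None, None, None]


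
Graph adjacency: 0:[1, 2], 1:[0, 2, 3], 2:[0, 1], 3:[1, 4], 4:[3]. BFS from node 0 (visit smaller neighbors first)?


BFS queue: start with [0]
Visit order: [0, 1, 2, 3, 4]


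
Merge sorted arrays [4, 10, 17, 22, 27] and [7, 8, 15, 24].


Compare heads, take smaller each step.
Merged: [4, 7, 8, 10, 15, 17, 22, 24, 27]


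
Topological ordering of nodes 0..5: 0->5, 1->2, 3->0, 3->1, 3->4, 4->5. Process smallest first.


Kahn's algorithm, process smallest node first
Order: [3, 0, 1, 2, 4, 5]


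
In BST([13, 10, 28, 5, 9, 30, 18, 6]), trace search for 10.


BST root = 13
Search for 10: compare at each node
Path: [13, 10]


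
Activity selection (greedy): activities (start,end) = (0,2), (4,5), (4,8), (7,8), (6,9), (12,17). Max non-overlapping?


Greedy: pick earliest-ending, then skip overlaps.
Selected (4 activities): [(0, 2), (4, 5), (7, 8), (12, 17)]


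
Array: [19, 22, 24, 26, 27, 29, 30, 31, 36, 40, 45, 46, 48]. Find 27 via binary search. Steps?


Search for 27:
[0,12] mid=6 arr[6]=30
[0,5] mid=2 arr[2]=24
[3,5] mid=4 arr[4]=27
Total: 3 comparisons


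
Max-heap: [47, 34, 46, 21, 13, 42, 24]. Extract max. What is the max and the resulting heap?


Max = 47
Replace root with last, heapify down
Resulting heap: [46, 34, 42, 21, 13, 24]


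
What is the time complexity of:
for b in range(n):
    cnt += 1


Per nesting level: O(n) = O(n)
Complexity: O(n)


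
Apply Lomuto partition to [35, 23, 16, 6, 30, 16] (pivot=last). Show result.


Elements <= 16 go left of pivot.
Result: [16, 6, 16, 23, 30, 35], pivot at index 2


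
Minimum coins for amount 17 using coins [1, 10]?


dp[0]=0; dp[i]=1+min(dp[i-c] for c in coins)
...dp[12]=3, dp[13]=4, dp[14]=5, dp[15]=6, dp[16]=7, dp[17]=8
Minimum coins for 17 = 8


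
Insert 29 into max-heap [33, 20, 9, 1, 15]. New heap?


Append 29: [33, 20, 9, 1, 15, 29]
Bubble up: swap idx 5(29) with idx 2(9)
Result: [33, 20, 29, 1, 15, 9]


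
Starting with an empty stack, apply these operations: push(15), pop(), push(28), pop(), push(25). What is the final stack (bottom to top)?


push(15) -> [15]
pop() returns 15 -> []
push(28) -> [28]
pop() returns 28 -> []
push(25) -> [25]
Final stack (bottom to top): [25]


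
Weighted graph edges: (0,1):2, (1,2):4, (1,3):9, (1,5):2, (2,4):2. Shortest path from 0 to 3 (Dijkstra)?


Dijkstra from 0:
Distances: {0: 0, 1: 2, 2: 6, 3: 11, 4: 8, 5: 4}
Shortest distance to 3 = 11, path = [0, 1, 3]


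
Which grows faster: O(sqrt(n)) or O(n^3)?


sublinear grows slower than cubic
O(sqrt(n)) is asymptotically smaller; O(n^3) grows faster


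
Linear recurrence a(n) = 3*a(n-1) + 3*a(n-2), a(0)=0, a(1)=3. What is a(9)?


Build bottom-up:
...a(7)=7371, a(8)=27945, a(9)=3*27945+3*7371=105948


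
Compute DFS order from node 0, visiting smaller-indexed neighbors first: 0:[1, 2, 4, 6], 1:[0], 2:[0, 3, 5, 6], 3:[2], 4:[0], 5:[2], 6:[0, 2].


DFS stack-based: start with [0]
Visit order: [0, 1, 2, 3, 5, 6, 4]


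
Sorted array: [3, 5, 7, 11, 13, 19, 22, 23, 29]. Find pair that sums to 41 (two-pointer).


Two pointers: lo=0, hi=8
Found pair: (19, 22) summing to 41


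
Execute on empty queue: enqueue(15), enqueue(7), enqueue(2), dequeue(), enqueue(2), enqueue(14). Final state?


enqueue(15) -> [15]
enqueue(7) -> [15, 7]
enqueue(2) -> [15, 7, 2]
dequeue() returns 15 -> [7, 2]
enqueue(2) -> [7, 2, 2]
enqueue(14) -> [7, 2, 2, 14]
Final queue (front to back): [7, 2, 2, 14]


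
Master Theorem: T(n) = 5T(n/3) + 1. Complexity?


a=5, b=3, c=0. log_3(5)=1.465 > c=0. Case 1: O(n^log_b(a)) = O(n^1.465)
Complexity: O(n^1.465)


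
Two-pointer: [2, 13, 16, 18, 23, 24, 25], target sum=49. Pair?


Two pointers: lo=0, hi=6
Found pair: (24, 25) summing to 49


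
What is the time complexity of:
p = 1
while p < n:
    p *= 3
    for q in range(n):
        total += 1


Per nesting level: O(log n) * O(n) = O(n log n)
Complexity: O(n log n)


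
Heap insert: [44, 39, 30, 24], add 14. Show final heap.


Append 14: [44, 39, 30, 24, 14]
Bubble up: no swaps needed
Result: [44, 39, 30, 24, 14]


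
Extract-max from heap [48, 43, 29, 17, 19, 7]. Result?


Max = 48
Replace root with last, heapify down
Resulting heap: [43, 19, 29, 17, 7]


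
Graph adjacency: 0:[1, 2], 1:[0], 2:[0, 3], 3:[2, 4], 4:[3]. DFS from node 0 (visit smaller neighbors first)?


DFS stack-based: start with [0]
Visit order: [0, 1, 2, 3, 4]


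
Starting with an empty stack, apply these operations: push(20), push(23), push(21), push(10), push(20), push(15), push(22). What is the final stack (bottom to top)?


push(20) -> [20]
push(23) -> [20, 23]
push(21) -> [20, 23, 21]
push(10) -> [20, 23, 21, 10]
push(20) -> [20, 23, 21, 10, 20]
push(15) -> [20, 23, 21, 10, 20, 15]
push(22) -> [20, 23, 21, 10, 20, 15, 22]
Final stack (bottom to top): [20, 23, 21, 10, 20, 15, 22]


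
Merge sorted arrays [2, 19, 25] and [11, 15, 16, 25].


Compare heads, take smaller each step.
Merged: [2, 11, 15, 16, 19, 25, 25]


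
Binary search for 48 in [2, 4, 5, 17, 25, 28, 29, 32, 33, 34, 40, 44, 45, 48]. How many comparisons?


Search for 48:
[0,13] mid=6 arr[6]=29
[7,13] mid=10 arr[10]=40
[11,13] mid=12 arr[12]=45
[13,13] mid=13 arr[13]=48
Total: 4 comparisons


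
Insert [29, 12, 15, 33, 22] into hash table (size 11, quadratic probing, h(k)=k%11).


Insertions: 29->slot 7; 12->slot 1; 15->slot 4; 33->slot 0; 22->slot 9
Table: [33, 12, None, None, 15, None, None, 29, None, 22, None]


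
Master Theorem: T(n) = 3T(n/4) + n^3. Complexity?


a=3, b=4, c=3. log_4(3)=0.792 < c=3. Case 3: O(n^c) = O(n^3)
Complexity: O(n^3)


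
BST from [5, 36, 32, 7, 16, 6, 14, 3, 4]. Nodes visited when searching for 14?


BST root = 5
Search for 14: compare at each node
Path: [5, 36, 32, 7, 16, 14]


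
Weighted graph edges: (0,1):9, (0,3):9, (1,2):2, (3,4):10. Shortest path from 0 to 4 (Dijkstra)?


Dijkstra from 0:
Distances: {0: 0, 1: 9, 2: 11, 3: 9, 4: 19}
Shortest distance to 4 = 19, path = [0, 3, 4]


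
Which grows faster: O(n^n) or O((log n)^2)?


polylogarithmic grows slower than n^n
O((log n)^2) is asymptotically smaller; O(n^n) grows faster


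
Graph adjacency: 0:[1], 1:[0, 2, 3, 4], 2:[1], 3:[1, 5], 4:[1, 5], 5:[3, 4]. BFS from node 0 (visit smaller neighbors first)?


BFS queue: start with [0]
Visit order: [0, 1, 2, 3, 4, 5]


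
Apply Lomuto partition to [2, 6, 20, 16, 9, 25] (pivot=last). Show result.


Elements <= 25 go left of pivot.
Result: [2, 6, 20, 16, 9, 25], pivot at index 5


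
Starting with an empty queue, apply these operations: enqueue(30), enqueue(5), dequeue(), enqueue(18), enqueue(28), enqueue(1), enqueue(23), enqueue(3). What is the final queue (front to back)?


enqueue(30) -> [30]
enqueue(5) -> [30, 5]
dequeue() returns 30 -> [5]
enqueue(18) -> [5, 18]
enqueue(28) -> [5, 18, 28]
enqueue(1) -> [5, 18, 28, 1]
enqueue(23) -> [5, 18, 28, 1, 23]
enqueue(3) -> [5, 18, 28, 1, 23, 3]
Final queue (front to back): [5, 18, 28, 1, 23, 3]


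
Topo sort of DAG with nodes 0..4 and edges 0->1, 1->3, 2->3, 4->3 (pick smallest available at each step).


Kahn's algorithm, process smallest node first
Order: [0, 1, 2, 4, 3]


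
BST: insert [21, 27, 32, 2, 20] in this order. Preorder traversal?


Root = 21; build tree by BST insertion.
Preorder traversal: [21, 2, 20, 27, 32]
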